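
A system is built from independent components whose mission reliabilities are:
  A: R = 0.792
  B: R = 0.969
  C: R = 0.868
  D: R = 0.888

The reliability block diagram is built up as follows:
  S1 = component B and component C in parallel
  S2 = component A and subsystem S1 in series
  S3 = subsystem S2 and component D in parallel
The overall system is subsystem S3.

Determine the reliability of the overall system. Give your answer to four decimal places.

Parallel (B and C): 1 − (1 − 0.969000)(1 − 0.868000) = 0.995908
Series (A and [0.995908]): 0.792000 × 0.995908 = 0.788759
Parallel ([0.788759] and D): 1 − (1 − 0.788759)(1 − 0.888000) = 0.9763

0.9763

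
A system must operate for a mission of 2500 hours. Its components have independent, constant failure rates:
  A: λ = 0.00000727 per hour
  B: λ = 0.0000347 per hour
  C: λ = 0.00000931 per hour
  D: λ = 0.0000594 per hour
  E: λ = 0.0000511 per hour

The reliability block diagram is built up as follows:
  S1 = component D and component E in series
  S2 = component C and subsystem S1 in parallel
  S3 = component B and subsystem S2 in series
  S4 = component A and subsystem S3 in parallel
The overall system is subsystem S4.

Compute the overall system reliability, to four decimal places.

R(A) = exp(−0.00000727 × 2500) = 0.981989
R(B) = exp(−0.0000347 × 2500) = 0.916906
R(C) = exp(−0.00000931 × 2500) = 0.976994
R(D) = exp(−0.0000594 × 2500) = 0.862000
R(E) = exp(−0.0000511 × 2500) = 0.880073
Series (D and E): 0.862000 × 0.880073 = 0.758623
Parallel (C and [0.758623]): 1 − (1 − 0.976994)(1 − 0.758623) = 0.994447
Series (B and [0.994447]): 0.916906 × 0.994447 = 0.911814
Parallel (A and [0.911814]): 1 − (1 − 0.981989)(1 − 0.911814) = 0.9984

0.9984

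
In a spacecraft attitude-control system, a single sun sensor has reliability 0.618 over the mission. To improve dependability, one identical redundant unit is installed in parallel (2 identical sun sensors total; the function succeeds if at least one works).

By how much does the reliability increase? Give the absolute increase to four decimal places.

R_before = 0.618
R_after = 1 − (1 − 0.618)^2 = 0.8541
ΔR = 0.8541 − 0.618 = 0.2361

0.2361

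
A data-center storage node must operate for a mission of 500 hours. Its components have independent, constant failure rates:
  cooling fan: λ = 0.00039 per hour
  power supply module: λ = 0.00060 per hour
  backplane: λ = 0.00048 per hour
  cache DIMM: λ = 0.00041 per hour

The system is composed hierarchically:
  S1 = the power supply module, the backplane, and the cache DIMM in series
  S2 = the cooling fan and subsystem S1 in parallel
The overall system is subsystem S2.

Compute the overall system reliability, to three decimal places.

0.907

R(cooling fan) = exp(−0.00039 × 500) = 0.82283
R(power supply module) = exp(−0.00060 × 500) = 0.74082
R(backplane) = exp(−0.00048 × 500) = 0.78663
R(cache DIMM) = exp(−0.00041 × 500) = 0.81465
Series (power supply module, backplane, and cache DIMM): 0.74082 × 0.78663 × 0.81465 = 0.47474
Parallel (cooling fan and [0.47474]): 1 − (1 − 0.82283)(1 − 0.47474) = 0.907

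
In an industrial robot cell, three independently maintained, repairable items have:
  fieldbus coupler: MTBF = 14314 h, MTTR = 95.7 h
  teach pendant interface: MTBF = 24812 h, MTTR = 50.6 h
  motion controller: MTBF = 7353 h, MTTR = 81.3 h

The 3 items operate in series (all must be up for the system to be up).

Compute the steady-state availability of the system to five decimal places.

A(fieldbus coupler) = MTBF/(MTBF+MTTR) = 14314/(14314+95.7) = 0.993359
A(teach pendant interface) = MTBF/(MTBF+MTTR) = 24812/(24812+50.6) = 0.997965
A(motion controller) = MTBF/(MTBF+MTTR) = 7353/(7353+81.3) = 0.989064
Series availability: 0.993359 × 0.997965 × 0.989064 = 0.98050

0.98050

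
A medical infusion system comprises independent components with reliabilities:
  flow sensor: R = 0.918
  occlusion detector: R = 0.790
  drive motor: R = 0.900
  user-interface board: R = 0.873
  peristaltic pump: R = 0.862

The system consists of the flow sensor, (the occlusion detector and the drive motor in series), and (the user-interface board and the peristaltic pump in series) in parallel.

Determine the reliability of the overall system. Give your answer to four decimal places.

Series (occlusion detector and drive motor): 0.790000 × 0.900000 = 0.711000
Series (user-interface board and peristaltic pump): 0.873000 × 0.862000 = 0.752526
Parallel (flow sensor, [0.711000], and [0.752526]): 1 − (1 − 0.918000)(1 − 0.711000)(1 − 0.752526) = 0.9941

0.9941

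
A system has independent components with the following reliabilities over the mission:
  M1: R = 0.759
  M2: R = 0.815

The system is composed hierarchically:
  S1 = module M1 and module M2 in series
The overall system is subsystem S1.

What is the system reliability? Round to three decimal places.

Series (M1 and M2): 0.75900 × 0.81500 = 0.619

0.619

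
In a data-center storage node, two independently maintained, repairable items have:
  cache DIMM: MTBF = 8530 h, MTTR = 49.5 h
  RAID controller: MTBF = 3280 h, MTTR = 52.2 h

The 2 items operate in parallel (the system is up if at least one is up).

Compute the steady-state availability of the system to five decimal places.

0.99991

A(cache DIMM) = MTBF/(MTBF+MTTR) = 8530/(8530+49.5) = 0.994230
A(RAID controller) = MTBF/(MTBF+MTTR) = 3280/(3280+52.2) = 0.984335
Parallel availability: 1 − (1 − 0.994230)(1 − 0.984335) = 0.99991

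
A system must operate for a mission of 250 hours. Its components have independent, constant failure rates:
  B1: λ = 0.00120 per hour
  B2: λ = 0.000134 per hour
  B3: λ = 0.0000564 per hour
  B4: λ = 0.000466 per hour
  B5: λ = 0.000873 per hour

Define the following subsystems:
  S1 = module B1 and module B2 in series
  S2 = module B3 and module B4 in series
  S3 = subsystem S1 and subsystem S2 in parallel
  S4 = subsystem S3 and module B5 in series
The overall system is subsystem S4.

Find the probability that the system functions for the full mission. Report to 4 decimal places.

R(B1) = exp(−0.00120 × 250) = 0.740818
R(B2) = exp(−0.000134 × 250) = 0.967055
R(B3) = exp(−0.0000564 × 250) = 0.985999
R(B4) = exp(−0.000466 × 250) = 0.890030
R(B5) = exp(−0.000873 × 250) = 0.803924
Series (B1 and B2): 0.740818 × 0.967055 = 0.716412
Series (B3 and B4): 0.985999 × 0.890030 = 0.877569
Parallel ([0.716412] and [0.877569]): 1 − (1 − 0.716412)(1 − 0.877569) = 0.965280
Series ([0.965280] and B5): 0.965280 × 0.803924 = 0.7760

0.7760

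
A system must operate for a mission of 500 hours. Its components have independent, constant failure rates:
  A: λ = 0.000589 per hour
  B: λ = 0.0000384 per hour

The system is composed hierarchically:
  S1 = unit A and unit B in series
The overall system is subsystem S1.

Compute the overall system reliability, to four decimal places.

R(A) = exp(−0.000589 × 500) = 0.744904
R(B) = exp(−0.0000384 × 500) = 0.980983
Series (A and B): 0.744904 × 0.980983 = 0.7307

0.7307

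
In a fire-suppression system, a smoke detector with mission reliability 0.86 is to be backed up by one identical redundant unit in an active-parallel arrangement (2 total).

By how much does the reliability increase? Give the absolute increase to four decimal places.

R_before = 0.86
R_after = 1 − (1 − 0.86)^2 = 0.9804
ΔR = 0.9804 − 0.86 = 0.1204

0.1204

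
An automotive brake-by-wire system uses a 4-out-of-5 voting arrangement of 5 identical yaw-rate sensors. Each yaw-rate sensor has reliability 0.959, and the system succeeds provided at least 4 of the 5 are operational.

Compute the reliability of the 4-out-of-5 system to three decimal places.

R = Σ_{i=4}^{5} C(5,i) p^i (1−p)^{5−i} with p = 0.959
C(5,4)·0.959^4·0.041^1 = 0.17339
C(5,5)·0.959^5·0.041^0 = 0.81113
Sum = 0.985

0.985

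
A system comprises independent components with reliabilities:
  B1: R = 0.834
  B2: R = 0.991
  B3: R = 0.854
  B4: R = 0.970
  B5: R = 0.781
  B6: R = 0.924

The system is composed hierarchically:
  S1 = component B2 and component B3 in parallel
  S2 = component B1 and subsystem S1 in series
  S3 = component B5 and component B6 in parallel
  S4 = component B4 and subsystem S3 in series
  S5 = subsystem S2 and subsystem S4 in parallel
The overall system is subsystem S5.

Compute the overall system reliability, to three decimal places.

Parallel (B2 and B3): 1 − (1 − 0.99100)(1 − 0.85400) = 0.99869
Series (B1 and [0.99869]): 0.83400 × 0.99869 = 0.83291
Parallel (B5 and B6): 1 − (1 − 0.78100)(1 − 0.92400) = 0.98336
Series (B4 and [0.98336]): 0.97000 × 0.98336 = 0.95386
Parallel ([0.83291] and [0.95386]): 1 − (1 − 0.83291)(1 − 0.95386) = 0.992

0.992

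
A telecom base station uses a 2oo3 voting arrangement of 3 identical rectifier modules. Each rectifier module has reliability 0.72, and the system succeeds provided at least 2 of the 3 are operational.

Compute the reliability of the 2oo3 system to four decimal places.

0.8087

R = Σ_{i=2}^{3} C(3,i) p^i (1−p)^{3−i} with p = 0.72
C(3,2)·0.72^2·0.28^1 = 0.435456
C(3,3)·0.72^3·0.28^0 = 0.373248
Sum = 0.8087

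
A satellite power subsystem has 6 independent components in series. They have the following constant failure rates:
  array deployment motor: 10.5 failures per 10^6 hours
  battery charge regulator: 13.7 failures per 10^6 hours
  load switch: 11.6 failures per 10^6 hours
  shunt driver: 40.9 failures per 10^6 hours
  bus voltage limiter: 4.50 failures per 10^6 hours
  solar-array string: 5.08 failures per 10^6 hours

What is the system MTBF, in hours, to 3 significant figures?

11600

Series of exponential components: λ_sys = Σ λ_i
λ_sys = 0.0000105 + 0.0000137 + 0.0000116 + 0.0000409 + 0.00000450 + 0.00000508 = 8.6280e-05 /h
MTBF = 1 / λ_sys = 11600 h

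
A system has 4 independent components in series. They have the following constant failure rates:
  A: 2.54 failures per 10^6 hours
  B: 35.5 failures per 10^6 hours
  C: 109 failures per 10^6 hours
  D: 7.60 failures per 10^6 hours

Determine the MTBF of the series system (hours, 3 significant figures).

Series of exponential components: λ_sys = Σ λ_i
λ_sys = 0.00000254 + 0.0000355 + 0.000109 + 0.00000760 = 1.5464e-04 /h
MTBF = 1 / λ_sys = 6470 h

6470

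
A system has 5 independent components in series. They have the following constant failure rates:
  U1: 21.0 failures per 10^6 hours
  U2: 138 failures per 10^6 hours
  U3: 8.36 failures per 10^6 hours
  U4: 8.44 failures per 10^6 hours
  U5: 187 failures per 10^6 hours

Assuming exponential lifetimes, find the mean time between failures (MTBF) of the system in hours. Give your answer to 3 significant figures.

2760

Series of exponential components: λ_sys = Σ λ_i
λ_sys = 0.0000210 + 0.000138 + 0.00000836 + 0.00000844 + 0.000187 = 3.6280e-04 /h
MTBF = 1 / λ_sys = 2760 h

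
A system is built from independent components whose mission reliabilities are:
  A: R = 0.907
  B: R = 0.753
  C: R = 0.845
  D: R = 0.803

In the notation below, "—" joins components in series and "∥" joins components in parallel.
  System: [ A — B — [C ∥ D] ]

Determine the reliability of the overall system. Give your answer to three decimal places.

0.662

Parallel (C and D): 1 − (1 − 0.84500)(1 − 0.80300) = 0.96947
Series (A, B, and [0.96947]): 0.90700 × 0.75300 × 0.96947 = 0.662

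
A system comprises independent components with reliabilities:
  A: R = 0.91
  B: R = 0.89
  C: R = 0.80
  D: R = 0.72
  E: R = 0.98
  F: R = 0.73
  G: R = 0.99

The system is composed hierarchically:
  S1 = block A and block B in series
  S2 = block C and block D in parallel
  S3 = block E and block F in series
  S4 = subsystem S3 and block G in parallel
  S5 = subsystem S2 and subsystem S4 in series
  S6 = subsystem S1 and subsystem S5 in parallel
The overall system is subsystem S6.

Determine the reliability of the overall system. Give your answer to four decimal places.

0.9888

Series (A and B): 0.910000 × 0.890000 = 0.809900
Parallel (C and D): 1 − (1 − 0.800000)(1 − 0.720000) = 0.944000
Series (E and F): 0.980000 × 0.730000 = 0.715400
Parallel ([0.715400] and G): 1 − (1 − 0.715400)(1 − 0.990000) = 0.997154
Series ([0.944000] and [0.997154]): 0.944000 × 0.997154 = 0.941313
Parallel ([0.809900] and [0.941313]): 1 − (1 − 0.809900)(1 − 0.941313) = 0.9888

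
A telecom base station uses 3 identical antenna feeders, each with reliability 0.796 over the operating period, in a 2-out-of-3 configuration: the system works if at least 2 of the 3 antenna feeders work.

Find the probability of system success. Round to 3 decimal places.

R = Σ_{i=2}^{3} C(3,i) p^i (1−p)^{3−i} with p = 0.796
C(3,2)·0.796^2·0.204^1 = 0.38777
C(3,3)·0.796^3·0.204^0 = 0.50436
Sum = 0.892

0.892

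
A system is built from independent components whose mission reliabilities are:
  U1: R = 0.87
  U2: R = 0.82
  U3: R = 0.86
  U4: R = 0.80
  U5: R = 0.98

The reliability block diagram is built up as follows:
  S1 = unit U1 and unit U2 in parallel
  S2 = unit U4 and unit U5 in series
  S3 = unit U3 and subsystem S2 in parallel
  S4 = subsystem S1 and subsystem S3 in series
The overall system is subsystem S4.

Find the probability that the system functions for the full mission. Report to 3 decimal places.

0.947

Parallel (U1 and U2): 1 − (1 − 0.87000)(1 − 0.82000) = 0.97660
Series (U4 and U5): 0.80000 × 0.98000 = 0.78400
Parallel (U3 and [0.78400]): 1 − (1 − 0.86000)(1 − 0.78400) = 0.96976
Series ([0.97660] and [0.96976]): 0.97660 × 0.96976 = 0.947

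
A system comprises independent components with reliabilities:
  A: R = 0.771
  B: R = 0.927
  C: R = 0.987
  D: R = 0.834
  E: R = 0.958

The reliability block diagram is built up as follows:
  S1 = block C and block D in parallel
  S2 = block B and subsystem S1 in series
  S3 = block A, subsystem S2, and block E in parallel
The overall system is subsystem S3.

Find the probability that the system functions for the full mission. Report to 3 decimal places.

Parallel (C and D): 1 − (1 − 0.98700)(1 − 0.83400) = 0.99784
Series (B and [0.99784]): 0.92700 × 0.99784 = 0.92500
Parallel (A, [0.92500], and E): 1 − (1 − 0.77100)(1 − 0.92500)(1 − 0.95800) = 0.999

0.999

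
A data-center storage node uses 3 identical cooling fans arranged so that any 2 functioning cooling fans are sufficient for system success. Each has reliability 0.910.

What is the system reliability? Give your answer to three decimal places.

0.977

R = Σ_{i=2}^{3} C(3,i) p^i (1−p)^{3−i} with p = 0.910
C(3,2)·0.910^2·0.090^1 = 0.22359
C(3,3)·0.910^3·0.090^0 = 0.75357
Sum = 0.977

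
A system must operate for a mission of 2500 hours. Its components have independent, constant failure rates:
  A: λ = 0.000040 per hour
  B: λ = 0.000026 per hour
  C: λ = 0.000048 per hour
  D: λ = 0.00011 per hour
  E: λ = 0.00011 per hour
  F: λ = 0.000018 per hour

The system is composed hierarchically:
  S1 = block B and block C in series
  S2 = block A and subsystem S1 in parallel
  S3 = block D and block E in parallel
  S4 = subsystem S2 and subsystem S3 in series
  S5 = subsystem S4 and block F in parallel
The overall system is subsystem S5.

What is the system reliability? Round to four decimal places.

0.9968

R(A) = exp(−0.000040 × 2500) = 0.904837
R(B) = exp(−0.000026 × 2500) = 0.937067
R(C) = exp(−0.000048 × 2500) = 0.886920
R(D) = exp(−0.00011 × 2500) = 0.759572
R(E) = exp(−0.00011 × 2500) = 0.759572
R(F) = exp(−0.000018 × 2500) = 0.955997
Series (B and C): 0.937067 × 0.886920 = 0.831103
Parallel (A and [0.831103]): 1 − (1 − 0.904837)(1 − 0.831103) = 0.983927
Parallel (D and E): 1 − (1 − 0.759572)(1 − 0.759572) = 0.942194
Series ([0.983927] and [0.942194]): 0.983927 × 0.942194 = 0.927050
Parallel ([0.927050] and F): 1 − (1 − 0.927050)(1 − 0.955997) = 0.9968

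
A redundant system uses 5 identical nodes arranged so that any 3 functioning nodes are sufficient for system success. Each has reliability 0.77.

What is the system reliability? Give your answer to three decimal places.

R = Σ_{i=3}^{5} C(5,i) p^i (1−p)^{5−i} with p = 0.77
C(5,3)·0.77^3·0.23^2 = 0.24151
C(5,4)·0.77^4·0.23^1 = 0.40426
C(5,5)·0.77^5·0.23^0 = 0.27068
Sum = 0.916

0.916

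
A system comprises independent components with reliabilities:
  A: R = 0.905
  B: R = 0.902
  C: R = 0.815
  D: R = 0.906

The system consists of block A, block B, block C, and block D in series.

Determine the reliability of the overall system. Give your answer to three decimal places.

0.603

Series (A, B, C, and D): 0.90500 × 0.90200 × 0.81500 × 0.90600 = 0.603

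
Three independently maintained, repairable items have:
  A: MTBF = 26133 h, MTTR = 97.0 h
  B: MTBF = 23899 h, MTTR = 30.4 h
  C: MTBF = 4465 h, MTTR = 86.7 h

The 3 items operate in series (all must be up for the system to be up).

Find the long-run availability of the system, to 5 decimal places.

0.97608

A(A) = MTBF/(MTBF+MTTR) = 26133/(26133+97.0) = 0.996302
A(B) = MTBF/(MTBF+MTTR) = 23899/(23899+30.4) = 0.998730
A(C) = MTBF/(MTBF+MTTR) = 4465/(4465+86.7) = 0.980952
Series availability: 0.996302 × 0.998730 × 0.980952 = 0.97608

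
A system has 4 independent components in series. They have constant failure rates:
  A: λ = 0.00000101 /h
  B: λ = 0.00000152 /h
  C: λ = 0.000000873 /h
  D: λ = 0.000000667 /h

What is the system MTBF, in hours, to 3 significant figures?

246000

Series of exponential components: λ_sys = Σ λ_i
λ_sys = 0.00000101 + 0.00000152 + 0.000000873 + 0.000000667 = 4.0700e-06 /h
MTBF = 1 / λ_sys = 246000 h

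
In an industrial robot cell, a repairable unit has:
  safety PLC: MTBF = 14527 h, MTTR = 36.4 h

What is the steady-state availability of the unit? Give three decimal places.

0.998

A(safety PLC) = MTBF/(MTBF+MTTR) = 14527/(14527+36.4) = 0.998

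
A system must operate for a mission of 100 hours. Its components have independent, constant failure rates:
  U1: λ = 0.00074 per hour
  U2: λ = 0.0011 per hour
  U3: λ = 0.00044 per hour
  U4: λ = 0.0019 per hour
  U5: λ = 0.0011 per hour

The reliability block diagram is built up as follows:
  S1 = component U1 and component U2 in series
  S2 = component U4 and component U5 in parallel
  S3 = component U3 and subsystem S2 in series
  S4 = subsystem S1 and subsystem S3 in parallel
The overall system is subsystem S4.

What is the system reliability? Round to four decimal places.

R(U1) = exp(−0.00074 × 100) = 0.928672
R(U2) = exp(−0.0011 × 100) = 0.895834
R(U3) = exp(−0.00044 × 100) = 0.956954
R(U4) = exp(−0.0019 × 100) = 0.826959
R(U5) = exp(−0.0011 × 100) = 0.895834
Series (U1 and U2): 0.928672 × 0.895834 = 0.831936
Parallel (U4 and U5): 1 − (1 − 0.826959)(1 − 0.895834) = 0.981975
Series (U3 and [0.981975]): 0.956954 × 0.981975 = 0.939705
Parallel ([0.831936] and [0.939705]): 1 − (1 − 0.831936)(1 − 0.939705) = 0.9899

0.9899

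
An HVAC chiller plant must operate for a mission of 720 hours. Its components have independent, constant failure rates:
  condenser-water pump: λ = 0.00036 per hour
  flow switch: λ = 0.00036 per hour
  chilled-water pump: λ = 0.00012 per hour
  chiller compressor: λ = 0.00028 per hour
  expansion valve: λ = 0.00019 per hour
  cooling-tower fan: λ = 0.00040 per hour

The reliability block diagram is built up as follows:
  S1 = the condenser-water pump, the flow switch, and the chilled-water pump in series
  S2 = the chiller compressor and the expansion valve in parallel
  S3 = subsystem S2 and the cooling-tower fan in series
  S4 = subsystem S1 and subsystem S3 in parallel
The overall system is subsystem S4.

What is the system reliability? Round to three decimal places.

0.878

R(condenser-water pump) = exp(−0.00036 × 720) = 0.77167
R(flow switch) = exp(−0.00036 × 720) = 0.77167
R(chilled-water pump) = exp(−0.00012 × 720) = 0.91723
R(chiller compressor) = exp(−0.00028 × 720) = 0.81742
R(expansion valve) = exp(−0.00019 × 720) = 0.87214
R(cooling-tower fan) = exp(−0.00040 × 720) = 0.74976
Series (condenser-water pump, flow switch, and chilled-water pump): 0.77167 × 0.77167 × 0.91723 = 0.54619
Parallel (chiller compressor and expansion valve): 1 − (1 − 0.81742)(1 − 0.87214) = 0.97666
Series ([0.97666] and cooling-tower fan): 0.97666 × 0.74976 = 0.73226
Parallel ([0.54619] and [0.73226]): 1 − (1 − 0.54619)(1 − 0.73226) = 0.878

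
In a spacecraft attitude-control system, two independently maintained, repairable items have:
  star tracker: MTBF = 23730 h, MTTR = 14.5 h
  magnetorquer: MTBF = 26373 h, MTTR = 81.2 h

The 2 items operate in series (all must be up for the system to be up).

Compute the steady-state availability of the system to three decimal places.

A(star tracker) = MTBF/(MTBF+MTTR) = 23730/(23730+14.5) = 0.999389
A(magnetorquer) = MTBF/(MTBF+MTTR) = 26373/(26373+81.2) = 0.996931
Series availability: 0.999389 × 0.996931 = 0.996

0.996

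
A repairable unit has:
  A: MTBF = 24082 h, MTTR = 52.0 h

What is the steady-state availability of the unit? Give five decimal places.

A(A) = MTBF/(MTBF+MTTR) = 24082/(24082+52.0) = 0.99785

0.99785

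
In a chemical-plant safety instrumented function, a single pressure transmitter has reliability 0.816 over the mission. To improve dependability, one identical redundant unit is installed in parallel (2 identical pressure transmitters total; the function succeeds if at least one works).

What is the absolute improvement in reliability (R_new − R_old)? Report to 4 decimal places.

R_before = 0.816
R_after = 1 − (1 − 0.816)^2 = 0.9661
ΔR = 0.9661 − 0.816 = 0.1501

0.1501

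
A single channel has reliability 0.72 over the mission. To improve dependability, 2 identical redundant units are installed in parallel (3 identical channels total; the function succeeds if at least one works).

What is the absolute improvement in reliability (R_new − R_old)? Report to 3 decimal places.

R_before = 0.72
R_after = 1 − (1 − 0.72)^3 = 0.978
ΔR = 0.978 − 0.72 = 0.258

0.258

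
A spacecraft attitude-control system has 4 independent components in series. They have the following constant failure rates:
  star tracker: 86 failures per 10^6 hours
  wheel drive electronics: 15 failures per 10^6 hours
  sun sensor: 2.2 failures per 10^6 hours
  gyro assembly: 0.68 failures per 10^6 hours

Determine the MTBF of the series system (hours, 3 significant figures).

9630

Series of exponential components: λ_sys = Σ λ_i
λ_sys = 0.000086 + 0.000015 + 0.0000022 + 0.00000068 = 1.0388e-04 /h
MTBF = 1 / λ_sys = 9630 h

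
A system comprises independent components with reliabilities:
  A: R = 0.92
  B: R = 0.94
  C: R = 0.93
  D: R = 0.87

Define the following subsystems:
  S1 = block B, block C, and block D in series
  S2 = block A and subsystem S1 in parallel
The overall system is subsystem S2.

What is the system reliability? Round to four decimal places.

0.9808

Series (B, C, and D): 0.940000 × 0.930000 × 0.870000 = 0.760554
Parallel (A and [0.760554]): 1 − (1 − 0.920000)(1 − 0.760554) = 0.9808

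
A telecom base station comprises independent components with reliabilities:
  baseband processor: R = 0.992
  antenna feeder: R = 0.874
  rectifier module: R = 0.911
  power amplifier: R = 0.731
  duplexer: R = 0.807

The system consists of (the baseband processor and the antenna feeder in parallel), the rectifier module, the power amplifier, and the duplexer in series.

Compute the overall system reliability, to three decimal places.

0.537

Parallel (baseband processor and antenna feeder): 1 − (1 − 0.99200)(1 − 0.87400) = 0.99899
Series ([0.99899], rectifier module, power amplifier, and duplexer): 0.99899 × 0.91100 × 0.73100 × 0.80700 = 0.537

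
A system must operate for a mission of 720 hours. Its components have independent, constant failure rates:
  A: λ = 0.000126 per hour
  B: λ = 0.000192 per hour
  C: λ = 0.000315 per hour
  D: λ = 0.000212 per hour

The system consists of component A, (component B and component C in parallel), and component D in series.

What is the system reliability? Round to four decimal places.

0.7634

R(A) = exp(−0.000126 × 720) = 0.913273
R(B) = exp(−0.000192 × 720) = 0.870890
R(C) = exp(−0.000315 × 720) = 0.797080
R(D) = exp(−0.000212 × 720) = 0.858439
Parallel (B and C): 1 − (1 − 0.870890)(1 − 0.797080) = 0.973801
Series (A, [0.973801], and D): 0.913273 × 0.973801 × 0.858439 = 0.7634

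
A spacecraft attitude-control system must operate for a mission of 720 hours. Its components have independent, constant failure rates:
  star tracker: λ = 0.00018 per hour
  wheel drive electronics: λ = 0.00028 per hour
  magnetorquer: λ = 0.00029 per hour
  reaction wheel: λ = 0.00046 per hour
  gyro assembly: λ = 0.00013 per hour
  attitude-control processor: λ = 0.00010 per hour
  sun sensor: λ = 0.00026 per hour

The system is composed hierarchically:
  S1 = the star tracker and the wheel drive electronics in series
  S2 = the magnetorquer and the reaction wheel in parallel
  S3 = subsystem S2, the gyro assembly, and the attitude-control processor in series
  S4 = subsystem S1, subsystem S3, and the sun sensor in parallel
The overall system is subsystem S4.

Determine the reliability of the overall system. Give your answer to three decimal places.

0.990

R(star tracker) = exp(−0.00018 × 720) = 0.87845
R(wheel drive electronics) = exp(−0.00028 × 720) = 0.81742
R(magnetorquer) = exp(−0.00029 × 720) = 0.81156
R(reaction wheel) = exp(−0.00046 × 720) = 0.71806
R(gyro assembly) = exp(−0.00013 × 720) = 0.91065
R(attitude-control processor) = exp(−0.00010 × 720) = 0.93053
R(sun sensor) = exp(−0.00026 × 720) = 0.82928
Series (star tracker and wheel drive electronics): 0.87845 × 0.81742 = 0.71806
Parallel (magnetorquer and reaction wheel): 1 − (1 − 0.81156)(1 − 0.71806) = 0.94687
Series ([0.94687], gyro assembly, and attitude-control processor): 0.94687 × 0.91065 × 0.93053 = 0.80237
Parallel ([0.71806], [0.80237], and sun sensor): 1 − (1 − 0.71806)(1 − 0.80237)(1 − 0.82928) = 0.990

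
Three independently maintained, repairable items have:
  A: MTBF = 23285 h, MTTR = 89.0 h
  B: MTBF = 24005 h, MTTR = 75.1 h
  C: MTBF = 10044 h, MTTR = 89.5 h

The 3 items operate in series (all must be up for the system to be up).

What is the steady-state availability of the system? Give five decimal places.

0.98431

A(A) = MTBF/(MTBF+MTTR) = 23285/(23285+89.0) = 0.996192
A(B) = MTBF/(MTBF+MTTR) = 24005/(24005+75.1) = 0.996881
A(C) = MTBF/(MTBF+MTTR) = 10044/(10044+89.5) = 0.991168
Series availability: 0.996192 × 0.996881 × 0.991168 = 0.98431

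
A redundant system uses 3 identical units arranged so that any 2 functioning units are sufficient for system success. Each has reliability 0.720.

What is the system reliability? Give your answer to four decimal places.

R = Σ_{i=2}^{3} C(3,i) p^i (1−p)^{3−i} with p = 0.720
C(3,2)·0.720^2·0.280^1 = 0.435456
C(3,3)·0.720^3·0.280^0 = 0.373248
Sum = 0.8087

0.8087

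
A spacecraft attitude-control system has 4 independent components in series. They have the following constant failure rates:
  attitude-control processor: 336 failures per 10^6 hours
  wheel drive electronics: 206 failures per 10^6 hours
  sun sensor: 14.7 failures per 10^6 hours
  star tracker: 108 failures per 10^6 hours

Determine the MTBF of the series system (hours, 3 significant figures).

1500

Series of exponential components: λ_sys = Σ λ_i
λ_sys = 0.000336 + 0.000206 + 0.0000147 + 0.000108 = 6.6470e-04 /h
MTBF = 1 / λ_sys = 1500 h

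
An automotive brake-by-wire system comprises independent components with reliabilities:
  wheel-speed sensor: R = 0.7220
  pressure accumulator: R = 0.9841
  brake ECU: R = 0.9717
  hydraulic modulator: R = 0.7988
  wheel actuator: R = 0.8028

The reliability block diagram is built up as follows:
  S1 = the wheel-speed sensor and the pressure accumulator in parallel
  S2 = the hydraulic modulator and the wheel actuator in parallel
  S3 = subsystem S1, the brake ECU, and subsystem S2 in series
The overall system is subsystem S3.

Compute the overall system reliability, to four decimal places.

0.9290

Parallel (wheel-speed sensor and pressure accumulator): 1 − (1 − 0.722000)(1 − 0.984100) = 0.995580
Parallel (hydraulic modulator and wheel actuator): 1 − (1 − 0.798800)(1 − 0.802800) = 0.960323
Series ([0.995580], brake ECU, and [0.960323]): 0.995580 × 0.971700 × 0.960323 = 0.9290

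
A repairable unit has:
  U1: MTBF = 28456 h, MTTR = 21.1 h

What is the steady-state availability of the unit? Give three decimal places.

0.999

A(U1) = MTBF/(MTBF+MTTR) = 28456/(28456+21.1) = 0.999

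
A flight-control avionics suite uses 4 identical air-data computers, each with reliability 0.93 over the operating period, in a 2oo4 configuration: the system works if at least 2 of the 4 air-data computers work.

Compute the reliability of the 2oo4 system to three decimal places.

R = Σ_{i=2}^{4} C(4,i) p^i (1−p)^{4−i} with p = 0.93
C(4,2)·0.93^2·0.07^2 = 0.02543
C(4,3)·0.93^3·0.07^1 = 0.22522
C(4,4)·0.93^4·0.07^0 = 0.74805
Sum = 0.999

0.999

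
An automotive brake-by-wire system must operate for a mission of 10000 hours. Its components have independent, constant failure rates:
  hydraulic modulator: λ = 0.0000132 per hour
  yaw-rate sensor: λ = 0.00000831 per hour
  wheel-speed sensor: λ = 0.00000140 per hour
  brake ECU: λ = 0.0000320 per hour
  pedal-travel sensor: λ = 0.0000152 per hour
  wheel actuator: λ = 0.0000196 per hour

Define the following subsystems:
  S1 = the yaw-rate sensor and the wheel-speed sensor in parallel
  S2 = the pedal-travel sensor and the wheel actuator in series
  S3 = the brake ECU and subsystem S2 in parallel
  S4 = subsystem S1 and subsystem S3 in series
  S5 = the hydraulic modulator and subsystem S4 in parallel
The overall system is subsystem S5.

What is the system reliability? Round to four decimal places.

R(hydraulic modulator) = exp(−0.0000132 × 10000) = 0.876341
R(yaw-rate sensor) = exp(−0.00000831 × 10000) = 0.920259
R(wheel-speed sensor) = exp(−0.00000140 × 10000) = 0.986098
R(brake ECU) = exp(−0.0000320 × 10000) = 0.726149
R(pedal-travel sensor) = exp(−0.0000152 × 10000) = 0.858988
R(wheel actuator) = exp(−0.0000196 × 10000) = 0.822012
Parallel (yaw-rate sensor and wheel-speed sensor): 1 − (1 − 0.920259)(1 − 0.986098) = 0.998891
Series (pedal-travel sensor and wheel actuator): 0.858988 × 0.822012 = 0.706098
Parallel (brake ECU and [0.706098]): 1 − (1 − 0.726149)(1 − 0.706098) = 0.919515
Series ([0.998891] and [0.919515]): 0.998891 × 0.919515 = 0.918495
Parallel (hydraulic modulator and [0.918495]): 1 − (1 − 0.876341)(1 − 0.918495) = 0.9899

0.9899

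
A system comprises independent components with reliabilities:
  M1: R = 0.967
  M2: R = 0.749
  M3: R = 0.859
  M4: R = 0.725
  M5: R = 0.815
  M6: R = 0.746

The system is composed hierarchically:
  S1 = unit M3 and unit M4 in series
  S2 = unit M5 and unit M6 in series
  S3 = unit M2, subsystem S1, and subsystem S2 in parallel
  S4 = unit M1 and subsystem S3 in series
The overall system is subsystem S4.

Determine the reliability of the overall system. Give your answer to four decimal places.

Series (M3 and M4): 0.859000 × 0.725000 = 0.622775
Series (M5 and M6): 0.815000 × 0.746000 = 0.607990
Parallel (M2, [0.622775], and [0.607990]): 1 − (1 − 0.749000)(1 − 0.622775)(1 − 0.607990) = 0.962883
Series (M1 and [0.962883]): 0.967000 × 0.962883 = 0.9311

0.9311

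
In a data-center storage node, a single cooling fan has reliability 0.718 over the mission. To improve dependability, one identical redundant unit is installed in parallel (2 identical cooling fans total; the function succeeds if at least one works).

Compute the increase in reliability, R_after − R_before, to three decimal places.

0.202

R_before = 0.718
R_after = 1 − (1 − 0.718)^2 = 0.920
ΔR = 0.920 − 0.718 = 0.202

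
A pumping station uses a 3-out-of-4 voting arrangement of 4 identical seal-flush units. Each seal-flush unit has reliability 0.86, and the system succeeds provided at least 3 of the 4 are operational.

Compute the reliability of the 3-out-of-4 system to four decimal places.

0.9032

R = Σ_{i=3}^{4} C(4,i) p^i (1−p)^{4−i} with p = 0.86
C(4,3)·0.86^3·0.14^1 = 0.356191
C(4,4)·0.86^4·0.14^0 = 0.547008
Sum = 0.9032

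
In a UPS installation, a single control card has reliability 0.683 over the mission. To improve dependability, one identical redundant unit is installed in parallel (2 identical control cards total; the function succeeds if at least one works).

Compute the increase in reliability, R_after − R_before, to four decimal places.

R_before = 0.683
R_after = 1 − (1 − 0.683)^2 = 0.8995
ΔR = 0.8995 − 0.683 = 0.2165

0.2165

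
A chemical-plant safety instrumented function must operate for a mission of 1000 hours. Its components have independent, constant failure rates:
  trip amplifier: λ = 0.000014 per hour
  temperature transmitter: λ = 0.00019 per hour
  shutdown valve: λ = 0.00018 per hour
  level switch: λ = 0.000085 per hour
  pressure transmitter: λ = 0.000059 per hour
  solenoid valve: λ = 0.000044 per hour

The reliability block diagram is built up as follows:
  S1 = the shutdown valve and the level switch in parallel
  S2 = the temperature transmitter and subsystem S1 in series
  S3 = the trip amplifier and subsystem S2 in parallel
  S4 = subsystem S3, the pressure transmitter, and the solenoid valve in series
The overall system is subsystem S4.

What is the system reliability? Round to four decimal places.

R(trip amplifier) = exp(−0.000014 × 1000) = 0.986098
R(temperature transmitter) = exp(−0.00019 × 1000) = 0.826959
R(shutdown valve) = exp(−0.00018 × 1000) = 0.835270
R(level switch) = exp(−0.000085 × 1000) = 0.918512
R(pressure transmitter) = exp(−0.000059 × 1000) = 0.942707
R(solenoid valve) = exp(−0.000044 × 1000) = 0.956954
Parallel (shutdown valve and level switch): 1 − (1 − 0.835270)(1 − 0.918512) = 0.986576
Series (temperature transmitter and [0.986576]): 0.826959 × 0.986576 = 0.815858
Parallel (trip amplifier and [0.815858]): 1 − (1 − 0.986098)(1 − 0.815858) = 0.997440
Series ([0.997440], pressure transmitter, and solenoid valve): 0.997440 × 0.942707 × 0.956954 = 0.8998

0.8998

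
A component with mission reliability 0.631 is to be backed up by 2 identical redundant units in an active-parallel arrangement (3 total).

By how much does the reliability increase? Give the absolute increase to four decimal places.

R_before = 0.631
R_after = 1 − (1 − 0.631)^3 = 0.9498
ΔR = 0.9498 − 0.631 = 0.3188

0.3188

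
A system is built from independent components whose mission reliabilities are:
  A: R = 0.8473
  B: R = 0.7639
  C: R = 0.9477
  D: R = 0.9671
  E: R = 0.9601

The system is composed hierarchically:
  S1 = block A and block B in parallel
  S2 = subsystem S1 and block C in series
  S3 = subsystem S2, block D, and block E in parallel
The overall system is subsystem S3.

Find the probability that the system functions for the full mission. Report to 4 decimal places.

Parallel (A and B): 1 − (1 − 0.847300)(1 − 0.763900) = 0.963948
Series ([0.963948] and C): 0.963948 × 0.947700 = 0.913534
Parallel ([0.913534], D, and E): 1 − (1 − 0.913534)(1 − 0.967100)(1 − 0.960100) = 0.9999

0.9999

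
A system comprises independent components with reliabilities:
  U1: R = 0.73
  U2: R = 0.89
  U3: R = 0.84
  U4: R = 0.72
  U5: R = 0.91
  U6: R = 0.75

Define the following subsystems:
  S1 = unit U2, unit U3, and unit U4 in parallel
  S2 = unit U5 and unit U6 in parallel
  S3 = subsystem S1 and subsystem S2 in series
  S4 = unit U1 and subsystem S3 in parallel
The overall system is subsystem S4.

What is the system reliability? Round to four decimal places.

Parallel (U2, U3, and U4): 1 − (1 − 0.890000)(1 − 0.840000)(1 − 0.720000) = 0.995072
Parallel (U5 and U6): 1 − (1 − 0.910000)(1 − 0.750000) = 0.977500
Series ([0.995072] and [0.977500]): 0.995072 × 0.977500 = 0.972683
Parallel (U1 and [0.972683]): 1 − (1 − 0.730000)(1 − 0.972683) = 0.9926

0.9926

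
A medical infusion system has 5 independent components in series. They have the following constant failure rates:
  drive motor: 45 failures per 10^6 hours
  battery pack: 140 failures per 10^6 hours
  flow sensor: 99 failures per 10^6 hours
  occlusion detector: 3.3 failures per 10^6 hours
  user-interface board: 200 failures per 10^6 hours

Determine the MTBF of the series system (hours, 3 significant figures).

2050

Series of exponential components: λ_sys = Σ λ_i
λ_sys = 0.000045 + 0.00014 + 0.000099 + 0.0000033 + 0.00020 = 4.8730e-04 /h
MTBF = 1 / λ_sys = 2050 h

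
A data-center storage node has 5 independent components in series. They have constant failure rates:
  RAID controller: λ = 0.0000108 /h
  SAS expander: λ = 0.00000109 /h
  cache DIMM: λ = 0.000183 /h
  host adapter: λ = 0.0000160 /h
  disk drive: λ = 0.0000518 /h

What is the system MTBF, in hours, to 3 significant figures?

3810

Series of exponential components: λ_sys = Σ λ_i
λ_sys = 0.0000108 + 0.00000109 + 0.000183 + 0.0000160 + 0.0000518 = 2.6269e-04 /h
MTBF = 1 / λ_sys = 3810 h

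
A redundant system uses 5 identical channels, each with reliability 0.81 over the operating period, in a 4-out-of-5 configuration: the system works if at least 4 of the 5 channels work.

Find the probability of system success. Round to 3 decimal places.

0.758

R = Σ_{i=4}^{5} C(5,i) p^i (1−p)^{5−i} with p = 0.81
C(5,4)·0.81^4·0.19^1 = 0.40894
C(5,5)·0.81^5·0.19^0 = 0.34868
Sum = 0.758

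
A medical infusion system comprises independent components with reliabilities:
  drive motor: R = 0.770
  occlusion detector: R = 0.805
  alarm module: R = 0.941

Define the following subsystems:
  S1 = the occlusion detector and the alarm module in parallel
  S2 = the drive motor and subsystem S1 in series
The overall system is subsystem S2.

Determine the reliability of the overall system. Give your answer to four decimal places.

0.7611

Parallel (occlusion detector and alarm module): 1 − (1 − 0.805000)(1 − 0.941000) = 0.988495
Series (drive motor and [0.988495]): 0.770000 × 0.988495 = 0.7611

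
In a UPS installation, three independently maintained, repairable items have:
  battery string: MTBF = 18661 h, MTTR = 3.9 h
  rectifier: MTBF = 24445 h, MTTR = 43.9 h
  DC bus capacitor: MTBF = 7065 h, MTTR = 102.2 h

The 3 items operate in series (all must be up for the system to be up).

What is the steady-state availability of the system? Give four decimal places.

0.9838

A(battery string) = MTBF/(MTBF+MTTR) = 18661/(18661+3.9) = 0.999791
A(rectifier) = MTBF/(MTBF+MTTR) = 24445/(24445+43.9) = 0.998207
A(DC bus capacitor) = MTBF/(MTBF+MTTR) = 7065/(7065+102.2) = 0.985741
Series availability: 0.999791 × 0.998207 × 0.985741 = 0.9838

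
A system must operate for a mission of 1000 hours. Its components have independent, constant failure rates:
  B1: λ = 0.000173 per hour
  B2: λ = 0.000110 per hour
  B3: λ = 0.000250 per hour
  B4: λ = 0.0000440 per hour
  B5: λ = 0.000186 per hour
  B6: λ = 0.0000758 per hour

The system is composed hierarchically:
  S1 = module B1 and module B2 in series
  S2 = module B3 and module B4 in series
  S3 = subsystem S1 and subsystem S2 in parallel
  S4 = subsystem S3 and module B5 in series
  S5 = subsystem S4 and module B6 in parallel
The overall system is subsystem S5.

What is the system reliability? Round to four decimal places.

0.9838

R(B1) = exp(−0.000173 × 1000) = 0.841138
R(B2) = exp(−0.000110 × 1000) = 0.895834
R(B3) = exp(−0.000250 × 1000) = 0.778801
R(B4) = exp(−0.0000440 × 1000) = 0.956954
R(B5) = exp(−0.000186 × 1000) = 0.830274
R(B6) = exp(−0.0000758 × 1000) = 0.927002
Series (B1 and B2): 0.841138 × 0.895834 = 0.753520
Series (B3 and B4): 0.778801 × 0.956954 = 0.745277
Parallel ([0.753520] and [0.745277]): 1 − (1 − 0.753520)(1 − 0.745277) = 0.937216
Series ([0.937216] and B5): 0.937216 × 0.830274 = 0.778146
Parallel ([0.778146] and B6): 1 − (1 − 0.778146)(1 − 0.927002) = 0.9838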